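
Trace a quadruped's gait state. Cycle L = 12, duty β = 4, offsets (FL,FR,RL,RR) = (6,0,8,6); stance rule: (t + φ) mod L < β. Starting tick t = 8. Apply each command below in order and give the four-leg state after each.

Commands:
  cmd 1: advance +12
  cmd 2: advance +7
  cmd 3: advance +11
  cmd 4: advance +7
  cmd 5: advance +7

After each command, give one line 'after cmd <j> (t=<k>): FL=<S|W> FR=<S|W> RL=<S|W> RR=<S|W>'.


after cmd 1 (t=20): FL=S FR=W RL=W RR=S
after cmd 2 (t=27): FL=W FR=S RL=W RR=W
after cmd 3 (t=38): FL=W FR=S RL=W RR=W
after cmd 4 (t=45): FL=S FR=W RL=W RR=S
after cmd 5 (t=52): FL=W FR=W RL=S RR=W

start t=8: FL=S FR=W RL=W RR=S
cmd 1: advance +12 → t=20, phase=(2,8,4,2) → FL=S FR=W RL=W RR=S
cmd 2: advance +7 → t=27, phase=(9,3,11,9) → FL=W FR=S RL=W RR=W
cmd 3: advance +11 → t=38, phase=(8,2,10,8) → FL=W FR=S RL=W RR=W
cmd 4: advance +7 → t=45, phase=(3,9,5,3) → FL=S FR=W RL=W RR=S
cmd 5: advance +7 → t=52, phase=(10,4,0,10) → FL=W FR=W RL=S RR=W


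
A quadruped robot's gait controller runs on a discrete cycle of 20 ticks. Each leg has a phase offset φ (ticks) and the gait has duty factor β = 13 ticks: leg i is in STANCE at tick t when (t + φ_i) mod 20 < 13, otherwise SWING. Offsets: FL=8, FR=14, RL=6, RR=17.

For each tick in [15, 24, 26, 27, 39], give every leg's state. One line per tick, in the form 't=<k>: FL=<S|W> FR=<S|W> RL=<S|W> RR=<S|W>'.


t=15: phase=(3,9,1,12) vs β=13 → FL=S FR=S RL=S RR=S
t=24: phase=(12,18,10,1) vs β=13 → FL=S FR=W RL=S RR=S
t=26: phase=(14,0,12,3) vs β=13 → FL=W FR=S RL=S RR=S
t=27: phase=(15,1,13,4) vs β=13 → FL=W FR=S RL=W RR=S
t=39: phase=(7,13,5,16) vs β=13 → FL=S FR=W RL=S RR=W

t=15: FL=S FR=S RL=S RR=S
t=24: FL=S FR=W RL=S RR=S
t=26: FL=W FR=S RL=S RR=S
t=27: FL=W FR=S RL=W RR=S
t=39: FL=S FR=W RL=S RR=W


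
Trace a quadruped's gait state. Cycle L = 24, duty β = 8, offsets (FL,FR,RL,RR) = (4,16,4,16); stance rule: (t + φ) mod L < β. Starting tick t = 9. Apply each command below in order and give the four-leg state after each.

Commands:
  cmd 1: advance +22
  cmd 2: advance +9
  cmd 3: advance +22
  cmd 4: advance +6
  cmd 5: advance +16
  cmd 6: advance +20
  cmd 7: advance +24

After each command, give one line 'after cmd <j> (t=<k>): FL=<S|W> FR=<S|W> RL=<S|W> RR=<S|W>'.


after cmd 1 (t=31): FL=W FR=W RL=W RR=W
after cmd 2 (t=40): FL=W FR=W RL=W RR=W
after cmd 3 (t=62): FL=W FR=S RL=W RR=S
after cmd 4 (t=68): FL=S FR=W RL=S RR=W
after cmd 5 (t=84): FL=W FR=S RL=W RR=S
after cmd 6 (t=104): FL=W FR=S RL=W RR=S
after cmd 7 (t=128): FL=W FR=S RL=W RR=S

start t=9: FL=W FR=S RL=W RR=S
cmd 1: advance +22 → t=31, phase=(11,23,11,23) → FL=W FR=W RL=W RR=W
cmd 2: advance +9 → t=40, phase=(20,8,20,8) → FL=W FR=W RL=W RR=W
cmd 3: advance +22 → t=62, phase=(18,6,18,6) → FL=W FR=S RL=W RR=S
cmd 4: advance +6 → t=68, phase=(0,12,0,12) → FL=S FR=W RL=S RR=W
cmd 5: advance +16 → t=84, phase=(16,4,16,4) → FL=W FR=S RL=W RR=S
cmd 6: advance +20 → t=104, phase=(12,0,12,0) → FL=W FR=S RL=W RR=S
cmd 7: advance +24 → t=128, phase=(12,0,12,0) → FL=W FR=S RL=W RR=S


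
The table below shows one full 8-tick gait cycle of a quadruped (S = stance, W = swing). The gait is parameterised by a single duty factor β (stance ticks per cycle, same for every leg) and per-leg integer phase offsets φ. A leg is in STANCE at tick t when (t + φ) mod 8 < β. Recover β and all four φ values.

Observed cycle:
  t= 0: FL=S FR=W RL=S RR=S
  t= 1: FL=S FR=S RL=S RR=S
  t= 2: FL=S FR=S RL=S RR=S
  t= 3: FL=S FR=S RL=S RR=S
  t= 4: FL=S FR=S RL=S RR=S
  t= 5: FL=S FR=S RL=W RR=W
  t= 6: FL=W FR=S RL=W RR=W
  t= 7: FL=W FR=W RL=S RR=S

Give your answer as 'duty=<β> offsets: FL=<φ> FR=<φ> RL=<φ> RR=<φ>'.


duty=6 offsets: FL=0 FR=7 RL=1 RR=1

duty β = stance ticks per leg = 6
FL: stance ticks = 6; W→S at t=0 → φ=0
FR: stance ticks = 6; W→S at t=1 → φ=7
RL: stance ticks = 6; W→S at t=7 → φ=1
RR: stance ticks = 6; W→S at t=7 → φ=1


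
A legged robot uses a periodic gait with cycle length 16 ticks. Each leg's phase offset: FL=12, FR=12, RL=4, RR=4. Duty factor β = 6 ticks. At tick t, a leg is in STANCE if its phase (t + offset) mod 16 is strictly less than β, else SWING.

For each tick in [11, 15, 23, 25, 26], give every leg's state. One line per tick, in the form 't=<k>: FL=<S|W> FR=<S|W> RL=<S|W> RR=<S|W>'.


t=11: phase=(7,7,15,15) vs β=6 → FL=W FR=W RL=W RR=W
t=15: phase=(11,11,3,3) vs β=6 → FL=W FR=W RL=S RR=S
t=23: phase=(3,3,11,11) vs β=6 → FL=S FR=S RL=W RR=W
t=25: phase=(5,5,13,13) vs β=6 → FL=S FR=S RL=W RR=W
t=26: phase=(6,6,14,14) vs β=6 → FL=W FR=W RL=W RR=W

t=11: FL=W FR=W RL=W RR=W
t=15: FL=W FR=W RL=S RR=S
t=23: FL=S FR=S RL=W RR=W
t=25: FL=S FR=S RL=W RR=W
t=26: FL=W FR=W RL=W RR=W


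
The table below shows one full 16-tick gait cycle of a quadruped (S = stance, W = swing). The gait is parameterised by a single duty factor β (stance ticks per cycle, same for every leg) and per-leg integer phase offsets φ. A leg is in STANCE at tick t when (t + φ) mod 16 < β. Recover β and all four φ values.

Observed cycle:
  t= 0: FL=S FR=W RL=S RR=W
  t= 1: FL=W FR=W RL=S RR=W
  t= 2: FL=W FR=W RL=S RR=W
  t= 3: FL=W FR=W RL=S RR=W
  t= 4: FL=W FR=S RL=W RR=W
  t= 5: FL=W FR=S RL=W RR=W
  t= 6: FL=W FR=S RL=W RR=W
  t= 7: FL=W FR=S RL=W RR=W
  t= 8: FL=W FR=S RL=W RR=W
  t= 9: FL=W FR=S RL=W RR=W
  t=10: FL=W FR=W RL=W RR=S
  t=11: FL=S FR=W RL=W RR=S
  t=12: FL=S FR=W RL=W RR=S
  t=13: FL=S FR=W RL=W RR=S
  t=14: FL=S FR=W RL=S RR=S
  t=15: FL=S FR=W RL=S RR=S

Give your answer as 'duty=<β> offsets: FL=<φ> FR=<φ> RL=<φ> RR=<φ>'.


duty β = stance ticks per leg = 6
FL: stance ticks = 6; W→S at t=11 → φ=5
FR: stance ticks = 6; W→S at t=4 → φ=12
RL: stance ticks = 6; W→S at t=14 → φ=2
RR: stance ticks = 6; W→S at t=10 → φ=6

duty=6 offsets: FL=5 FR=12 RL=2 RR=6


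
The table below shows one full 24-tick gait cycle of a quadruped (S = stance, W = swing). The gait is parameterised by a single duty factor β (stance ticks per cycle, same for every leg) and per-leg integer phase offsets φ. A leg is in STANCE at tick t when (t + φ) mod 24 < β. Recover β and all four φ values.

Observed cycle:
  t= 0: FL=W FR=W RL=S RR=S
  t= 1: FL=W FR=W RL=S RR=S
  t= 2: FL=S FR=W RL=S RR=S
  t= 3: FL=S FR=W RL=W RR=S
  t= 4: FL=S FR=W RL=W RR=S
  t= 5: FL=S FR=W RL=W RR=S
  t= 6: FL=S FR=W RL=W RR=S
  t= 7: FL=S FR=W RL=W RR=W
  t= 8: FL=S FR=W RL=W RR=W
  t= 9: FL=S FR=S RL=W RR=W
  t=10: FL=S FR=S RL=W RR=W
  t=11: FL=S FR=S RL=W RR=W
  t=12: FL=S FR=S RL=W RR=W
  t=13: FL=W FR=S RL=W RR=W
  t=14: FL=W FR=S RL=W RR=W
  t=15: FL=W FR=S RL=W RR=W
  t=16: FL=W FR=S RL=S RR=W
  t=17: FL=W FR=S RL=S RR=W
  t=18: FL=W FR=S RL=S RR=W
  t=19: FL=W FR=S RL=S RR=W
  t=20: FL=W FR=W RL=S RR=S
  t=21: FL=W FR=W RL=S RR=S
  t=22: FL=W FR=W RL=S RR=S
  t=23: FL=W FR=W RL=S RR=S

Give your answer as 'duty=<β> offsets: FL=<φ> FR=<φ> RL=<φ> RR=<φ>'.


duty=11 offsets: FL=22 FR=15 RL=8 RR=4

duty β = stance ticks per leg = 11
FL: stance ticks = 11; W→S at t=2 → φ=22
FR: stance ticks = 11; W→S at t=9 → φ=15
RL: stance ticks = 11; W→S at t=16 → φ=8
RR: stance ticks = 11; W→S at t=20 → φ=4


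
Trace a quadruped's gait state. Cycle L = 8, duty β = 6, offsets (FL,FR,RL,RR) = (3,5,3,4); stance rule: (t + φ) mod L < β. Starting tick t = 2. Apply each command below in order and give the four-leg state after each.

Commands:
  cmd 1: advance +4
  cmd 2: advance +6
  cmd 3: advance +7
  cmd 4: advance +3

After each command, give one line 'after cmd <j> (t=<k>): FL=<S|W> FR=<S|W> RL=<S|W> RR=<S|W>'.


start t=2: FL=S FR=W RL=S RR=W
cmd 1: advance +4 → t=6, phase=(1,3,1,2) → FL=S FR=S RL=S RR=S
cmd 2: advance +6 → t=12, phase=(7,1,7,0) → FL=W FR=S RL=W RR=S
cmd 3: advance +7 → t=19, phase=(6,0,6,7) → FL=W FR=S RL=W RR=W
cmd 4: advance +3 → t=22, phase=(1,3,1,2) → FL=S FR=S RL=S RR=S

after cmd 1 (t=6): FL=S FR=S RL=S RR=S
after cmd 2 (t=12): FL=W FR=S RL=W RR=S
after cmd 3 (t=19): FL=W FR=S RL=W RR=W
after cmd 4 (t=22): FL=S FR=S RL=S RR=S


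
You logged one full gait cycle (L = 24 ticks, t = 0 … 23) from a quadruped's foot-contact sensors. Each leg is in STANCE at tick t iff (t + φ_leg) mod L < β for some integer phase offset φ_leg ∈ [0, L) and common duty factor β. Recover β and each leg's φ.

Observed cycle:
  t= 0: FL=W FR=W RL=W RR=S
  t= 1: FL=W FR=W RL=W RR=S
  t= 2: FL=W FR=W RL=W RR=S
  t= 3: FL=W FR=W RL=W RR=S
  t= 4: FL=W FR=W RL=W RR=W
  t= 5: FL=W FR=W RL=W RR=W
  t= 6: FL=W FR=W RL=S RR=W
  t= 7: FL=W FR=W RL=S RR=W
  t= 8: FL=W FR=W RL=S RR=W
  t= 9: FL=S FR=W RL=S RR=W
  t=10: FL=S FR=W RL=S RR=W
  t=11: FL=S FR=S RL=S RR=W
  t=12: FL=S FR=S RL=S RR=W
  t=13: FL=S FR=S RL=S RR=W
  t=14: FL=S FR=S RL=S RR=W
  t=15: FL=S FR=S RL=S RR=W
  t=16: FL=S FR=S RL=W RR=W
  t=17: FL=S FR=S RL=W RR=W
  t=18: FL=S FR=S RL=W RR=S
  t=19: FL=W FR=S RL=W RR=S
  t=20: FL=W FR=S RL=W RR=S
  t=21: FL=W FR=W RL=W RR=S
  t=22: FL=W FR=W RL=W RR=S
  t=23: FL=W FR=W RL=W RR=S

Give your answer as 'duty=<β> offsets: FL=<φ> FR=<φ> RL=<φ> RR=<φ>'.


duty β = stance ticks per leg = 10
FL: stance ticks = 10; W→S at t=9 → φ=15
FR: stance ticks = 10; W→S at t=11 → φ=13
RL: stance ticks = 10; W→S at t=6 → φ=18
RR: stance ticks = 10; W→S at t=18 → φ=6

duty=10 offsets: FL=15 FR=13 RL=18 RR=6


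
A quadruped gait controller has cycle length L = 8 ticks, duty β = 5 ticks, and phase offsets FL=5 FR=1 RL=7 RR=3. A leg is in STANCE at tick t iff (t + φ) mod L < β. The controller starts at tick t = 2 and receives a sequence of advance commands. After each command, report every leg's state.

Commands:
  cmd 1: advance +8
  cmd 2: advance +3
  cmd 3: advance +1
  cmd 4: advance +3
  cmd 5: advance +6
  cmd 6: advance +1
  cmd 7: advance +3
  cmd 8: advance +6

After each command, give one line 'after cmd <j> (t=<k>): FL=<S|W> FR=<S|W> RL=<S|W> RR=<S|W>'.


after cmd 1 (t=10): FL=W FR=S RL=S RR=W
after cmd 2 (t=13): FL=S FR=W RL=S RR=S
after cmd 3 (t=14): FL=S FR=W RL=W RR=S
after cmd 4 (t=17): FL=W FR=S RL=S RR=S
after cmd 5 (t=23): FL=S FR=S RL=W RR=S
after cmd 6 (t=24): FL=W FR=S RL=W RR=S
after cmd 7 (t=27): FL=S FR=S RL=S RR=W
after cmd 8 (t=33): FL=W FR=S RL=S RR=S

start t=2: FL=W FR=S RL=S RR=W
cmd 1: advance +8 → t=10, phase=(7,3,1,5) → FL=W FR=S RL=S RR=W
cmd 2: advance +3 → t=13, phase=(2,6,4,0) → FL=S FR=W RL=S RR=S
cmd 3: advance +1 → t=14, phase=(3,7,5,1) → FL=S FR=W RL=W RR=S
cmd 4: advance +3 → t=17, phase=(6,2,0,4) → FL=W FR=S RL=S RR=S
cmd 5: advance +6 → t=23, phase=(4,0,6,2) → FL=S FR=S RL=W RR=S
cmd 6: advance +1 → t=24, phase=(5,1,7,3) → FL=W FR=S RL=W RR=S
cmd 7: advance +3 → t=27, phase=(0,4,2,6) → FL=S FR=S RL=S RR=W
cmd 8: advance +6 → t=33, phase=(6,2,0,4) → FL=W FR=S RL=S RR=S


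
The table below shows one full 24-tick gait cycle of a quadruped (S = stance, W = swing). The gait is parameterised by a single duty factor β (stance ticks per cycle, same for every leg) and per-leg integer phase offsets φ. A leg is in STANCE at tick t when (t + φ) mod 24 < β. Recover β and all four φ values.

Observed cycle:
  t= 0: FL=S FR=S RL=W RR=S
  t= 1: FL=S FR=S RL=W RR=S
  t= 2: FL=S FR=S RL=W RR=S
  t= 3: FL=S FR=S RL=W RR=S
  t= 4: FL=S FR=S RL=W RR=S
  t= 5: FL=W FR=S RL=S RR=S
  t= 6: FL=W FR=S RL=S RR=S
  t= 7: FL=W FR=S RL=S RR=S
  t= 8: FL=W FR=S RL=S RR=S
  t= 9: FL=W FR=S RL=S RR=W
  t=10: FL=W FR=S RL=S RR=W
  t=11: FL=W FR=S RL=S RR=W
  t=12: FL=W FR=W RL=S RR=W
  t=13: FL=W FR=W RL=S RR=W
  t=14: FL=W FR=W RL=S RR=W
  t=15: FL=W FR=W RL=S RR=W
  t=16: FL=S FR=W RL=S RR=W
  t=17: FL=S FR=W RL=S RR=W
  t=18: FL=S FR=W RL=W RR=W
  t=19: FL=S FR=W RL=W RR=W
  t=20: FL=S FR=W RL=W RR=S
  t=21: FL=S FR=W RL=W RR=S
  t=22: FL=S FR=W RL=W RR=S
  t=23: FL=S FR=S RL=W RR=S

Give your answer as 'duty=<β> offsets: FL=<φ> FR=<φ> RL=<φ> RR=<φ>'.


duty=13 offsets: FL=8 FR=1 RL=19 RR=4

duty β = stance ticks per leg = 13
FL: stance ticks = 13; W→S at t=16 → φ=8
FR: stance ticks = 13; W→S at t=23 → φ=1
RL: stance ticks = 13; W→S at t=5 → φ=19
RR: stance ticks = 13; W→S at t=20 → φ=4


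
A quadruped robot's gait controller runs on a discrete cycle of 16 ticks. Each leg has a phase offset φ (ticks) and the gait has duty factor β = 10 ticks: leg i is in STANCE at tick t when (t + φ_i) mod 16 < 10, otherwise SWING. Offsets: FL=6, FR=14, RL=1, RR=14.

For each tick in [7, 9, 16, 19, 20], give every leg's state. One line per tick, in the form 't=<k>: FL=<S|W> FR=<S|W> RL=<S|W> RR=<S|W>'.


t=7: phase=(13,5,8,5) vs β=10 → FL=W FR=S RL=S RR=S
t=9: phase=(15,7,10,7) vs β=10 → FL=W FR=S RL=W RR=S
t=16: phase=(6,14,1,14) vs β=10 → FL=S FR=W RL=S RR=W
t=19: phase=(9,1,4,1) vs β=10 → FL=S FR=S RL=S RR=S
t=20: phase=(10,2,5,2) vs β=10 → FL=W FR=S RL=S RR=S

t=7: FL=W FR=S RL=S RR=S
t=9: FL=W FR=S RL=W RR=S
t=16: FL=S FR=W RL=S RR=W
t=19: FL=S FR=S RL=S RR=S
t=20: FL=W FR=S RL=S RR=S


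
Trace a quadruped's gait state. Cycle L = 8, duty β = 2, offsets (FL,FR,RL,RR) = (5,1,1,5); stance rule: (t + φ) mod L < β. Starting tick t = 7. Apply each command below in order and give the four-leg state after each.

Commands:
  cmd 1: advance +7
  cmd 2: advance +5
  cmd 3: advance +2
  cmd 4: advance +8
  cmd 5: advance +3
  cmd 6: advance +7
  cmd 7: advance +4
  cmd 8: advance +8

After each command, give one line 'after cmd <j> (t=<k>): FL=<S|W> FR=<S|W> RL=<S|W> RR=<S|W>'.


after cmd 1 (t=14): FL=W FR=W RL=W RR=W
after cmd 2 (t=19): FL=S FR=W RL=W RR=S
after cmd 3 (t=21): FL=W FR=W RL=W RR=W
after cmd 4 (t=29): FL=W FR=W RL=W RR=W
after cmd 5 (t=32): FL=W FR=S RL=S RR=W
after cmd 6 (t=39): FL=W FR=S RL=S RR=W
after cmd 7 (t=43): FL=S FR=W RL=W RR=S
after cmd 8 (t=51): FL=S FR=W RL=W RR=S

start t=7: FL=W FR=S RL=S RR=W
cmd 1: advance +7 → t=14, phase=(3,7,7,3) → FL=W FR=W RL=W RR=W
cmd 2: advance +5 → t=19, phase=(0,4,4,0) → FL=S FR=W RL=W RR=S
cmd 3: advance +2 → t=21, phase=(2,6,6,2) → FL=W FR=W RL=W RR=W
cmd 4: advance +8 → t=29, phase=(2,6,6,2) → FL=W FR=W RL=W RR=W
cmd 5: advance +3 → t=32, phase=(5,1,1,5) → FL=W FR=S RL=S RR=W
cmd 6: advance +7 → t=39, phase=(4,0,0,4) → FL=W FR=S RL=S RR=W
cmd 7: advance +4 → t=43, phase=(0,4,4,0) → FL=S FR=W RL=W RR=S
cmd 8: advance +8 → t=51, phase=(0,4,4,0) → FL=S FR=W RL=W RR=S


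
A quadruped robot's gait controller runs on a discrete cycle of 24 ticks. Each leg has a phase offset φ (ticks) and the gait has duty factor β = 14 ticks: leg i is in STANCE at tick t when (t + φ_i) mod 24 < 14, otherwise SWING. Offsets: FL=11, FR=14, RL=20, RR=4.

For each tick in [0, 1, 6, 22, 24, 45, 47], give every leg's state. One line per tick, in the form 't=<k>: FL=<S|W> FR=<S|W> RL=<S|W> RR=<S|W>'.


t=0: FL=S FR=W RL=W RR=S
t=1: FL=S FR=W RL=W RR=S
t=6: FL=W FR=W RL=S RR=S
t=22: FL=S FR=S RL=W RR=S
t=24: FL=S FR=W RL=W RR=S
t=45: FL=S FR=S RL=W RR=S
t=47: FL=S FR=S RL=W RR=S

t=0: phase=(11,14,20,4) vs β=14 → FL=S FR=W RL=W RR=S
t=1: phase=(12,15,21,5) vs β=14 → FL=S FR=W RL=W RR=S
t=6: phase=(17,20,2,10) vs β=14 → FL=W FR=W RL=S RR=S
t=22: phase=(9,12,18,2) vs β=14 → FL=S FR=S RL=W RR=S
t=24: phase=(11,14,20,4) vs β=14 → FL=S FR=W RL=W RR=S
t=45: phase=(8,11,17,1) vs β=14 → FL=S FR=S RL=W RR=S
t=47: phase=(10,13,19,3) vs β=14 → FL=S FR=S RL=W RR=S


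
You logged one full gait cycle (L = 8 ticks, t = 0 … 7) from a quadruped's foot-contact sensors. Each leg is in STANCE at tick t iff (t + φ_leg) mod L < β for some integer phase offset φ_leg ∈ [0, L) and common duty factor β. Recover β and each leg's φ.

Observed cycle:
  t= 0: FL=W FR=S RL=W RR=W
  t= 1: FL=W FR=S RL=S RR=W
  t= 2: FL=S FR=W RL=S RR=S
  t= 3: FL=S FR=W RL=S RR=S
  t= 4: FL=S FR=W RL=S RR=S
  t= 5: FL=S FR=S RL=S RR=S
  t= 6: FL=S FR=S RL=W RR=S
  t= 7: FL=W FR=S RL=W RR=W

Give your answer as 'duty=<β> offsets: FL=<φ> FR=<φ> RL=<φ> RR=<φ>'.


duty=5 offsets: FL=6 FR=3 RL=7 RR=6

duty β = stance ticks per leg = 5
FL: stance ticks = 5; W→S at t=2 → φ=6
FR: stance ticks = 5; W→S at t=5 → φ=3
RL: stance ticks = 5; W→S at t=1 → φ=7
RR: stance ticks = 5; W→S at t=2 → φ=6


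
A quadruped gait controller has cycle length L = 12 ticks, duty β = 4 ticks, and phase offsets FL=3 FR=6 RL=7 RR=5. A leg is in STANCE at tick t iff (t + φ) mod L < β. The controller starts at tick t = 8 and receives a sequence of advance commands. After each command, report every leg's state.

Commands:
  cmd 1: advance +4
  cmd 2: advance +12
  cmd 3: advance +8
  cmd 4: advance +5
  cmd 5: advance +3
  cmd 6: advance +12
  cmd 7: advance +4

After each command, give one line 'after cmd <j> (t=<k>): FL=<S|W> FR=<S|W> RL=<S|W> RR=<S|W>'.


after cmd 1 (t=12): FL=S FR=W RL=W RR=W
after cmd 2 (t=24): FL=S FR=W RL=W RR=W
after cmd 3 (t=32): FL=W FR=S RL=S RR=S
after cmd 4 (t=37): FL=W FR=W RL=W RR=W
after cmd 5 (t=40): FL=W FR=W RL=W RR=W
after cmd 6 (t=52): FL=W FR=W RL=W RR=W
after cmd 7 (t=56): FL=W FR=S RL=S RR=S

start t=8: FL=W FR=S RL=S RR=S
cmd 1: advance +4 → t=12, phase=(3,6,7,5) → FL=S FR=W RL=W RR=W
cmd 2: advance +12 → t=24, phase=(3,6,7,5) → FL=S FR=W RL=W RR=W
cmd 3: advance +8 → t=32, phase=(11,2,3,1) → FL=W FR=S RL=S RR=S
cmd 4: advance +5 → t=37, phase=(4,7,8,6) → FL=W FR=W RL=W RR=W
cmd 5: advance +3 → t=40, phase=(7,10,11,9) → FL=W FR=W RL=W RR=W
cmd 6: advance +12 → t=52, phase=(7,10,11,9) → FL=W FR=W RL=W RR=W
cmd 7: advance +4 → t=56, phase=(11,2,3,1) → FL=W FR=S RL=S RR=S


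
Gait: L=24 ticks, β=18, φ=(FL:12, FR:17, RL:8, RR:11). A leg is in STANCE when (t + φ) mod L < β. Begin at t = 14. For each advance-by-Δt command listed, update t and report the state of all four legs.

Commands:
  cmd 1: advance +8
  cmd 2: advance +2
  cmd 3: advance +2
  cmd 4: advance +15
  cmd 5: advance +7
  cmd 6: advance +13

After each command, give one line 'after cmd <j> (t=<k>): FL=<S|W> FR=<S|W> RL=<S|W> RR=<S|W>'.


after cmd 1 (t=22): FL=S FR=S RL=S RR=S
after cmd 2 (t=24): FL=S FR=S RL=S RR=S
after cmd 3 (t=26): FL=S FR=W RL=S RR=S
after cmd 4 (t=41): FL=S FR=S RL=S RR=S
after cmd 5 (t=48): FL=S FR=S RL=S RR=S
after cmd 6 (t=61): FL=S FR=S RL=W RR=S

start t=14: FL=S FR=S RL=W RR=S
cmd 1: advance +8 → t=22, phase=(10,15,6,9) → FL=S FR=S RL=S RR=S
cmd 2: advance +2 → t=24, phase=(12,17,8,11) → FL=S FR=S RL=S RR=S
cmd 3: advance +2 → t=26, phase=(14,19,10,13) → FL=S FR=W RL=S RR=S
cmd 4: advance +15 → t=41, phase=(5,10,1,4) → FL=S FR=S RL=S RR=S
cmd 5: advance +7 → t=48, phase=(12,17,8,11) → FL=S FR=S RL=S RR=S
cmd 6: advance +13 → t=61, phase=(1,6,21,0) → FL=S FR=S RL=W RR=S


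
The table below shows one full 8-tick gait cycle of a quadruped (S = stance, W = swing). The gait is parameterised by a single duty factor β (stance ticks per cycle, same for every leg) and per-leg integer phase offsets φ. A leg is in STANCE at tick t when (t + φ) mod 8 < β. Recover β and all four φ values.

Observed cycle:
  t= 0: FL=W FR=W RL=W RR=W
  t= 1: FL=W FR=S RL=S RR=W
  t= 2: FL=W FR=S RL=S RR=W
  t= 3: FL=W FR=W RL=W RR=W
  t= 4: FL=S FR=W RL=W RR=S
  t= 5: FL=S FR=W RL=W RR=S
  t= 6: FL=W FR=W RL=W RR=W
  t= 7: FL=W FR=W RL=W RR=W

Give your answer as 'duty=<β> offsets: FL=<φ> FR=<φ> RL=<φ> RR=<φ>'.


duty β = stance ticks per leg = 2
FL: stance ticks = 2; W→S at t=4 → φ=4
FR: stance ticks = 2; W→S at t=1 → φ=7
RL: stance ticks = 2; W→S at t=1 → φ=7
RR: stance ticks = 2; W→S at t=4 → φ=4

duty=2 offsets: FL=4 FR=7 RL=7 RR=4


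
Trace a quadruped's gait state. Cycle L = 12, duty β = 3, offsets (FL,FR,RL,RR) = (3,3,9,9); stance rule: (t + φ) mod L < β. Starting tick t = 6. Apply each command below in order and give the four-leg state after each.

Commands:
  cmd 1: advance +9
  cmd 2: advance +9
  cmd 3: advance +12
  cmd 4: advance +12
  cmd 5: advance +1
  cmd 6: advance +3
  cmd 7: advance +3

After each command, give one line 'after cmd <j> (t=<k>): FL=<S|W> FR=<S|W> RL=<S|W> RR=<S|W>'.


after cmd 1 (t=15): FL=W FR=W RL=S RR=S
after cmd 2 (t=24): FL=W FR=W RL=W RR=W
after cmd 3 (t=36): FL=W FR=W RL=W RR=W
after cmd 4 (t=48): FL=W FR=W RL=W RR=W
after cmd 5 (t=49): FL=W FR=W RL=W RR=W
after cmd 6 (t=52): FL=W FR=W RL=S RR=S
after cmd 7 (t=55): FL=W FR=W RL=W RR=W

start t=6: FL=W FR=W RL=W RR=W
cmd 1: advance +9 → t=15, phase=(6,6,0,0) → FL=W FR=W RL=S RR=S
cmd 2: advance +9 → t=24, phase=(3,3,9,9) → FL=W FR=W RL=W RR=W
cmd 3: advance +12 → t=36, phase=(3,3,9,9) → FL=W FR=W RL=W RR=W
cmd 4: advance +12 → t=48, phase=(3,3,9,9) → FL=W FR=W RL=W RR=W
cmd 5: advance +1 → t=49, phase=(4,4,10,10) → FL=W FR=W RL=W RR=W
cmd 6: advance +3 → t=52, phase=(7,7,1,1) → FL=W FR=W RL=S RR=S
cmd 7: advance +3 → t=55, phase=(10,10,4,4) → FL=W FR=W RL=W RR=W


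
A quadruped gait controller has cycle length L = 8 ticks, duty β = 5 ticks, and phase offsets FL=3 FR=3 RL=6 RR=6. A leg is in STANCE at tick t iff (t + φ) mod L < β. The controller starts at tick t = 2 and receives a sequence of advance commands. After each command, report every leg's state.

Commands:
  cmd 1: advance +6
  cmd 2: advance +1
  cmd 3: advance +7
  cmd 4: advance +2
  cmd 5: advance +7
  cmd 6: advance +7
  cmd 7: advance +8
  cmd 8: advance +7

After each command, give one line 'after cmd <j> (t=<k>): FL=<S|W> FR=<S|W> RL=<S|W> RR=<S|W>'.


start t=2: FL=W FR=W RL=S RR=S
cmd 1: advance +6 → t=8, phase=(3,3,6,6) → FL=S FR=S RL=W RR=W
cmd 2: advance +1 → t=9, phase=(4,4,7,7) → FL=S FR=S RL=W RR=W
cmd 3: advance +7 → t=16, phase=(3,3,6,6) → FL=S FR=S RL=W RR=W
cmd 4: advance +2 → t=18, phase=(5,5,0,0) → FL=W FR=W RL=S RR=S
cmd 5: advance +7 → t=25, phase=(4,4,7,7) → FL=S FR=S RL=W RR=W
cmd 6: advance +7 → t=32, phase=(3,3,6,6) → FL=S FR=S RL=W RR=W
cmd 7: advance +8 → t=40, phase=(3,3,6,6) → FL=S FR=S RL=W RR=W
cmd 8: advance +7 → t=47, phase=(2,2,5,5) → FL=S FR=S RL=W RR=W

after cmd 1 (t=8): FL=S FR=S RL=W RR=W
after cmd 2 (t=9): FL=S FR=S RL=W RR=W
after cmd 3 (t=16): FL=S FR=S RL=W RR=W
after cmd 4 (t=18): FL=W FR=W RL=S RR=S
after cmd 5 (t=25): FL=S FR=S RL=W RR=W
after cmd 6 (t=32): FL=S FR=S RL=W RR=W
after cmd 7 (t=40): FL=S FR=S RL=W RR=W
after cmd 8 (t=47): FL=S FR=S RL=W RR=W


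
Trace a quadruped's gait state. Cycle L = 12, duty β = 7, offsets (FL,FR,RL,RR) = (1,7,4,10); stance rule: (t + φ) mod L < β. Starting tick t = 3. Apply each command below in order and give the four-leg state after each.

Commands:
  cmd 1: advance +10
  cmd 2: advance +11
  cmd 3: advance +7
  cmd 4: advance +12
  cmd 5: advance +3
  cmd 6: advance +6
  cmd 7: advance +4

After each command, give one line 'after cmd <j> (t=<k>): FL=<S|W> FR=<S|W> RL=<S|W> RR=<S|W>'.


after cmd 1 (t=13): FL=S FR=W RL=S RR=W
after cmd 2 (t=24): FL=S FR=W RL=S RR=W
after cmd 3 (t=31): FL=W FR=S RL=W RR=S
after cmd 4 (t=43): FL=W FR=S RL=W RR=S
after cmd 5 (t=46): FL=W FR=S RL=S RR=W
after cmd 6 (t=52): FL=S FR=W RL=W RR=S
after cmd 7 (t=56): FL=W FR=S RL=S RR=S

start t=3: FL=S FR=W RL=W RR=S
cmd 1: advance +10 → t=13, phase=(2,8,5,11) → FL=S FR=W RL=S RR=W
cmd 2: advance +11 → t=24, phase=(1,7,4,10) → FL=S FR=W RL=S RR=W
cmd 3: advance +7 → t=31, phase=(8,2,11,5) → FL=W FR=S RL=W RR=S
cmd 4: advance +12 → t=43, phase=(8,2,11,5) → FL=W FR=S RL=W RR=S
cmd 5: advance +3 → t=46, phase=(11,5,2,8) → FL=W FR=S RL=S RR=W
cmd 6: advance +6 → t=52, phase=(5,11,8,2) → FL=S FR=W RL=W RR=S
cmd 7: advance +4 → t=56, phase=(9,3,0,6) → FL=W FR=S RL=S RR=S


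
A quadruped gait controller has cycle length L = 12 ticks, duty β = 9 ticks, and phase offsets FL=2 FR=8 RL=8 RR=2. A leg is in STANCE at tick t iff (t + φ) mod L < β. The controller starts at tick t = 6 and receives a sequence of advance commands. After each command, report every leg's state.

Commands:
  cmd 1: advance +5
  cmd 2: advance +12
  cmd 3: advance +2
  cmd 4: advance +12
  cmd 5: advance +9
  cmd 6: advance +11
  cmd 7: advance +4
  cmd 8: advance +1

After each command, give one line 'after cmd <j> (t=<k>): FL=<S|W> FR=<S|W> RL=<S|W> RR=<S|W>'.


after cmd 1 (t=11): FL=S FR=S RL=S RR=S
after cmd 2 (t=23): FL=S FR=S RL=S RR=S
after cmd 3 (t=25): FL=S FR=W RL=W RR=S
after cmd 4 (t=37): FL=S FR=W RL=W RR=S
after cmd 5 (t=46): FL=S FR=S RL=S RR=S
after cmd 6 (t=57): FL=W FR=S RL=S RR=W
after cmd 7 (t=61): FL=S FR=W RL=W RR=S
after cmd 8 (t=62): FL=S FR=W RL=W RR=S

start t=6: FL=S FR=S RL=S RR=S
cmd 1: advance +5 → t=11, phase=(1,7,7,1) → FL=S FR=S RL=S RR=S
cmd 2: advance +12 → t=23, phase=(1,7,7,1) → FL=S FR=S RL=S RR=S
cmd 3: advance +2 → t=25, phase=(3,9,9,3) → FL=S FR=W RL=W RR=S
cmd 4: advance +12 → t=37, phase=(3,9,9,3) → FL=S FR=W RL=W RR=S
cmd 5: advance +9 → t=46, phase=(0,6,6,0) → FL=S FR=S RL=S RR=S
cmd 6: advance +11 → t=57, phase=(11,5,5,11) → FL=W FR=S RL=S RR=W
cmd 7: advance +4 → t=61, phase=(3,9,9,3) → FL=S FR=W RL=W RR=S
cmd 8: advance +1 → t=62, phase=(4,10,10,4) → FL=S FR=W RL=W RR=S


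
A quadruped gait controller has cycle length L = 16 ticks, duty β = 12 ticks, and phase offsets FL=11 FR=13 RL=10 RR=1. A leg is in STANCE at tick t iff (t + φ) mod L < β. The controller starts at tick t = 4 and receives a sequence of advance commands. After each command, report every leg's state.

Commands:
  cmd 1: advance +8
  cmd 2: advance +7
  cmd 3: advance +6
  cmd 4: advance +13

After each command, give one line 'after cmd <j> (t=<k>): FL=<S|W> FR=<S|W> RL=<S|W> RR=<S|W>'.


after cmd 1 (t=12): FL=S FR=S RL=S RR=W
after cmd 2 (t=19): FL=W FR=S RL=W RR=S
after cmd 3 (t=25): FL=S FR=S RL=S RR=S
after cmd 4 (t=38): FL=S FR=S RL=S RR=S

start t=4: FL=W FR=S RL=W RR=S
cmd 1: advance +8 → t=12, phase=(7,9,6,13) → FL=S FR=S RL=S RR=W
cmd 2: advance +7 → t=19, phase=(14,0,13,4) → FL=W FR=S RL=W RR=S
cmd 3: advance +6 → t=25, phase=(4,6,3,10) → FL=S FR=S RL=S RR=S
cmd 4: advance +13 → t=38, phase=(1,3,0,7) → FL=S FR=S RL=S RR=S


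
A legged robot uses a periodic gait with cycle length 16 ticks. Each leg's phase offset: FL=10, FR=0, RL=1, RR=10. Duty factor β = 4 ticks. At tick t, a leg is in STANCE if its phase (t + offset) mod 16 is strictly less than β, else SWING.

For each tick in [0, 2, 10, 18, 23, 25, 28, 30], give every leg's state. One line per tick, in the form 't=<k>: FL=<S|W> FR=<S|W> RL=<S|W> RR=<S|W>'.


t=0: FL=W FR=S RL=S RR=W
t=2: FL=W FR=S RL=S RR=W
t=10: FL=W FR=W RL=W RR=W
t=18: FL=W FR=S RL=S RR=W
t=23: FL=S FR=W RL=W RR=S
t=25: FL=S FR=W RL=W RR=S
t=28: FL=W FR=W RL=W RR=W
t=30: FL=W FR=W RL=W RR=W

t=0: phase=(10,0,1,10) vs β=4 → FL=W FR=S RL=S RR=W
t=2: phase=(12,2,3,12) vs β=4 → FL=W FR=S RL=S RR=W
t=10: phase=(4,10,11,4) vs β=4 → FL=W FR=W RL=W RR=W
t=18: phase=(12,2,3,12) vs β=4 → FL=W FR=S RL=S RR=W
t=23: phase=(1,7,8,1) vs β=4 → FL=S FR=W RL=W RR=S
t=25: phase=(3,9,10,3) vs β=4 → FL=S FR=W RL=W RR=S
t=28: phase=(6,12,13,6) vs β=4 → FL=W FR=W RL=W RR=W
t=30: phase=(8,14,15,8) vs β=4 → FL=W FR=W RL=W RR=W


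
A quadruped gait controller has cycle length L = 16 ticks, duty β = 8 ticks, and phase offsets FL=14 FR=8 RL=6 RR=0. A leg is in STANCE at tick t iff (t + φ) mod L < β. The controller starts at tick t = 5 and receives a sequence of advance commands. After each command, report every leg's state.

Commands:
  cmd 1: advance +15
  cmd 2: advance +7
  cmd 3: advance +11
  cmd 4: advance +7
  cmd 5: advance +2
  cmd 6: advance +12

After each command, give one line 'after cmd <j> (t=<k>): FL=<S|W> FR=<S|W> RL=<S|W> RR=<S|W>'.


after cmd 1 (t=20): FL=S FR=W RL=W RR=S
after cmd 2 (t=27): FL=W FR=S RL=S RR=W
after cmd 3 (t=38): FL=S FR=W RL=W RR=S
after cmd 4 (t=45): FL=W FR=S RL=S RR=W
after cmd 5 (t=47): FL=W FR=S RL=S RR=W
after cmd 6 (t=59): FL=W FR=S RL=S RR=W

start t=5: FL=S FR=W RL=W RR=S
cmd 1: advance +15 → t=20, phase=(2,12,10,4) → FL=S FR=W RL=W RR=S
cmd 2: advance +7 → t=27, phase=(9,3,1,11) → FL=W FR=S RL=S RR=W
cmd 3: advance +11 → t=38, phase=(4,14,12,6) → FL=S FR=W RL=W RR=S
cmd 4: advance +7 → t=45, phase=(11,5,3,13) → FL=W FR=S RL=S RR=W
cmd 5: advance +2 → t=47, phase=(13,7,5,15) → FL=W FR=S RL=S RR=W
cmd 6: advance +12 → t=59, phase=(9,3,1,11) → FL=W FR=S RL=S RR=W


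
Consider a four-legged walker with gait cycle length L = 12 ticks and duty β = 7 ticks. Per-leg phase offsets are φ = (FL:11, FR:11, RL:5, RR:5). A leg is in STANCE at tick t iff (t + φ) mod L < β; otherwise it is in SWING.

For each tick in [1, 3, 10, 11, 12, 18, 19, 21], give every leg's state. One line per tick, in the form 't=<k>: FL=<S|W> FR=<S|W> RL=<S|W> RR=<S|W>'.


t=1: phase=(0,0,6,6) vs β=7 → FL=S FR=S RL=S RR=S
t=3: phase=(2,2,8,8) vs β=7 → FL=S FR=S RL=W RR=W
t=10: phase=(9,9,3,3) vs β=7 → FL=W FR=W RL=S RR=S
t=11: phase=(10,10,4,4) vs β=7 → FL=W FR=W RL=S RR=S
t=12: phase=(11,11,5,5) vs β=7 → FL=W FR=W RL=S RR=S
t=18: phase=(5,5,11,11) vs β=7 → FL=S FR=S RL=W RR=W
t=19: phase=(6,6,0,0) vs β=7 → FL=S FR=S RL=S RR=S
t=21: phase=(8,8,2,2) vs β=7 → FL=W FR=W RL=S RR=S

t=1: FL=S FR=S RL=S RR=S
t=3: FL=S FR=S RL=W RR=W
t=10: FL=W FR=W RL=S RR=S
t=11: FL=W FR=W RL=S RR=S
t=12: FL=W FR=W RL=S RR=S
t=18: FL=S FR=S RL=W RR=W
t=19: FL=S FR=S RL=S RR=S
t=21: FL=W FR=W RL=S RR=S


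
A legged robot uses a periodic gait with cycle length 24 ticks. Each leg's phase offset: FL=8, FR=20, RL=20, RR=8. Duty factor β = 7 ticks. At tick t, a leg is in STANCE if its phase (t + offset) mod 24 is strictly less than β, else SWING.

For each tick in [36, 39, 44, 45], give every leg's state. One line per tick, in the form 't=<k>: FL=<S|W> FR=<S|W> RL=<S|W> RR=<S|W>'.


t=36: FL=W FR=W RL=W RR=W
t=39: FL=W FR=W RL=W RR=W
t=44: FL=S FR=W RL=W RR=S
t=45: FL=S FR=W RL=W RR=S

t=36: phase=(20,8,8,20) vs β=7 → FL=W FR=W RL=W RR=W
t=39: phase=(23,11,11,23) vs β=7 → FL=W FR=W RL=W RR=W
t=44: phase=(4,16,16,4) vs β=7 → FL=S FR=W RL=W RR=S
t=45: phase=(5,17,17,5) vs β=7 → FL=S FR=W RL=W RR=S


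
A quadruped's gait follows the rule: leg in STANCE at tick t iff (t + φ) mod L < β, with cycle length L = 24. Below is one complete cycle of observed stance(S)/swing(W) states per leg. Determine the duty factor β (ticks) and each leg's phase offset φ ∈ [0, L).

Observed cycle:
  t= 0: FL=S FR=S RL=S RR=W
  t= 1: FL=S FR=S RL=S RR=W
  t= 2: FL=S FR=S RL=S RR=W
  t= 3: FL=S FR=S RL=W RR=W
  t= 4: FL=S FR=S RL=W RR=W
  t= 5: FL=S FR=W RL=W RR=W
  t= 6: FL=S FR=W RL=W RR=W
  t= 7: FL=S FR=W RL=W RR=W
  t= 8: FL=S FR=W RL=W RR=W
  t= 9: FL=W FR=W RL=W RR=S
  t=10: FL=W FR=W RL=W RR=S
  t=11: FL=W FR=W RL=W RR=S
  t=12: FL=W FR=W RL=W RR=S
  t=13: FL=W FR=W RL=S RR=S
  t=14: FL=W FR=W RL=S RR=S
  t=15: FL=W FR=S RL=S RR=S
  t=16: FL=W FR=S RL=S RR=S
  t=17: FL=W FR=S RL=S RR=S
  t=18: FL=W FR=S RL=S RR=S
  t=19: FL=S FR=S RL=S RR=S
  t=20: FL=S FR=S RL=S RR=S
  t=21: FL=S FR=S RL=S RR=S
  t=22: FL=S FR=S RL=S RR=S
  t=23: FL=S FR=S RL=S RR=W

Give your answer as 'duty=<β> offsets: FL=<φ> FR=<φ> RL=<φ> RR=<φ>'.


duty β = stance ticks per leg = 14
FL: stance ticks = 14; W→S at t=19 → φ=5
FR: stance ticks = 14; W→S at t=15 → φ=9
RL: stance ticks = 14; W→S at t=13 → φ=11
RR: stance ticks = 14; W→S at t=9 → φ=15

duty=14 offsets: FL=5 FR=9 RL=11 RR=15


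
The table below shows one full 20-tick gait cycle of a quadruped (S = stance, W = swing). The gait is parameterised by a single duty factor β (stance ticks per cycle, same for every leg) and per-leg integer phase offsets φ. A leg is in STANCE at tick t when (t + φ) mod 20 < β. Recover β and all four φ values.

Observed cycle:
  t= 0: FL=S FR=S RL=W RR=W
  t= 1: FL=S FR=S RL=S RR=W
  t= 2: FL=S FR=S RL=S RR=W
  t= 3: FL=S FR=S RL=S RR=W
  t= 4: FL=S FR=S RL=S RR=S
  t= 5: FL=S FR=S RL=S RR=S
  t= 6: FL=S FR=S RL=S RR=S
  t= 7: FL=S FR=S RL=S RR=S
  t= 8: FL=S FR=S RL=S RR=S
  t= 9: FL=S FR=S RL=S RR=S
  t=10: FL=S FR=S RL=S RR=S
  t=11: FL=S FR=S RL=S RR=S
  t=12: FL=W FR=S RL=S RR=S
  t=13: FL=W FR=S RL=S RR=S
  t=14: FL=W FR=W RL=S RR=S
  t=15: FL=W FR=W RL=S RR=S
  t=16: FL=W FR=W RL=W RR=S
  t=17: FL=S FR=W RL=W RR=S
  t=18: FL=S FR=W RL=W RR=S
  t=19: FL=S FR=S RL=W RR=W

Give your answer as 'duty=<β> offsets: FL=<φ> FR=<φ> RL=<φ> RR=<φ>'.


duty β = stance ticks per leg = 15
FL: stance ticks = 15; W→S at t=17 → φ=3
FR: stance ticks = 15; W→S at t=19 → φ=1
RL: stance ticks = 15; W→S at t=1 → φ=19
RR: stance ticks = 15; W→S at t=4 → φ=16

duty=15 offsets: FL=3 FR=1 RL=19 RR=16


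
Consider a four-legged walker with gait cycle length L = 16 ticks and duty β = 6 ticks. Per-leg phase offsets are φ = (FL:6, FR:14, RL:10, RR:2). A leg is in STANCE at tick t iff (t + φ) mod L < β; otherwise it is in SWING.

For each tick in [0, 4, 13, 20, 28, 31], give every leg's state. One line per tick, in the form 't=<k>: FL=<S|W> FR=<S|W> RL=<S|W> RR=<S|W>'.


t=0: FL=W FR=W RL=W RR=S
t=4: FL=W FR=S RL=W RR=W
t=13: FL=S FR=W RL=W RR=W
t=20: FL=W FR=S RL=W RR=W
t=28: FL=S FR=W RL=W RR=W
t=31: FL=S FR=W RL=W RR=S

t=0: phase=(6,14,10,2) vs β=6 → FL=W FR=W RL=W RR=S
t=4: phase=(10,2,14,6) vs β=6 → FL=W FR=S RL=W RR=W
t=13: phase=(3,11,7,15) vs β=6 → FL=S FR=W RL=W RR=W
t=20: phase=(10,2,14,6) vs β=6 → FL=W FR=S RL=W RR=W
t=28: phase=(2,10,6,14) vs β=6 → FL=S FR=W RL=W RR=W
t=31: phase=(5,13,9,1) vs β=6 → FL=S FR=W RL=W RR=S


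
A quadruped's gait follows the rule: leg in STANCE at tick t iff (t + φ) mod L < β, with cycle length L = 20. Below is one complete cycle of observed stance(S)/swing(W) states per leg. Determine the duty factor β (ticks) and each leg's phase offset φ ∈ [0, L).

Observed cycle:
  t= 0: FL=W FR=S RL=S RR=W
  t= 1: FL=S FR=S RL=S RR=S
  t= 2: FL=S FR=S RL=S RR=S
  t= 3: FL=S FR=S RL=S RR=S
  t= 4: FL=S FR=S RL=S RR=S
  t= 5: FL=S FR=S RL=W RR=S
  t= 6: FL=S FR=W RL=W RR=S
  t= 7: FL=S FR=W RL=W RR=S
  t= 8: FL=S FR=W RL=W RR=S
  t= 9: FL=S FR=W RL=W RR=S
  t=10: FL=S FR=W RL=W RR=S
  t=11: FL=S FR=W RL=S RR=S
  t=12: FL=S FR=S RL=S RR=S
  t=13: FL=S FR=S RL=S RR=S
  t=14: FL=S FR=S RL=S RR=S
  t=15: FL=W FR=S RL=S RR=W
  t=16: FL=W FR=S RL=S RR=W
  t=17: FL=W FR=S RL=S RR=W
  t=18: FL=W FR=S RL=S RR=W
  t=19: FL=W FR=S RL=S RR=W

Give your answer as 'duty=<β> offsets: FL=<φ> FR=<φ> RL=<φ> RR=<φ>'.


duty=14 offsets: FL=19 FR=8 RL=9 RR=19

duty β = stance ticks per leg = 14
FL: stance ticks = 14; W→S at t=1 → φ=19
FR: stance ticks = 14; W→S at t=12 → φ=8
RL: stance ticks = 14; W→S at t=11 → φ=9
RR: stance ticks = 14; W→S at t=1 → φ=19


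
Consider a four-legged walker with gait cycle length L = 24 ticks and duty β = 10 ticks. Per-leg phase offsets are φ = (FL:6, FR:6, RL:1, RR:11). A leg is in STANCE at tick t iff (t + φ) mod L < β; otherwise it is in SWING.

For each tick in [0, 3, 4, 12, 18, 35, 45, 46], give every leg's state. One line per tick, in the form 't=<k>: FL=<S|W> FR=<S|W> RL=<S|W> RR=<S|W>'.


t=0: FL=S FR=S RL=S RR=W
t=3: FL=S FR=S RL=S RR=W
t=4: FL=W FR=W RL=S RR=W
t=12: FL=W FR=W RL=W RR=W
t=18: FL=S FR=S RL=W RR=S
t=35: FL=W FR=W RL=W RR=W
t=45: FL=S FR=S RL=W RR=S
t=46: FL=S FR=S RL=W RR=S

t=0: phase=(6,6,1,11) vs β=10 → FL=S FR=S RL=S RR=W
t=3: phase=(9,9,4,14) vs β=10 → FL=S FR=S RL=S RR=W
t=4: phase=(10,10,5,15) vs β=10 → FL=W FR=W RL=S RR=W
t=12: phase=(18,18,13,23) vs β=10 → FL=W FR=W RL=W RR=W
t=18: phase=(0,0,19,5) vs β=10 → FL=S FR=S RL=W RR=S
t=35: phase=(17,17,12,22) vs β=10 → FL=W FR=W RL=W RR=W
t=45: phase=(3,3,22,8) vs β=10 → FL=S FR=S RL=W RR=S
t=46: phase=(4,4,23,9) vs β=10 → FL=S FR=S RL=W RR=S


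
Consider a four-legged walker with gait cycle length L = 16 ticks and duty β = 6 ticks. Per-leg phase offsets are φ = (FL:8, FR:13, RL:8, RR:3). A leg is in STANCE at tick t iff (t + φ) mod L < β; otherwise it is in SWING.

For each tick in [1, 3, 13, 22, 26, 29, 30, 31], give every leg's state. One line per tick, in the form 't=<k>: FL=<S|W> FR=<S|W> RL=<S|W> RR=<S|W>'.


t=1: FL=W FR=W RL=W RR=S
t=3: FL=W FR=S RL=W RR=W
t=13: FL=S FR=W RL=S RR=S
t=22: FL=W FR=S RL=W RR=W
t=26: FL=S FR=W RL=S RR=W
t=29: FL=S FR=W RL=S RR=S
t=30: FL=W FR=W RL=W RR=S
t=31: FL=W FR=W RL=W RR=S

t=1: phase=(9,14,9,4) vs β=6 → FL=W FR=W RL=W RR=S
t=3: phase=(11,0,11,6) vs β=6 → FL=W FR=S RL=W RR=W
t=13: phase=(5,10,5,0) vs β=6 → FL=S FR=W RL=S RR=S
t=22: phase=(14,3,14,9) vs β=6 → FL=W FR=S RL=W RR=W
t=26: phase=(2,7,2,13) vs β=6 → FL=S FR=W RL=S RR=W
t=29: phase=(5,10,5,0) vs β=6 → FL=S FR=W RL=S RR=S
t=30: phase=(6,11,6,1) vs β=6 → FL=W FR=W RL=W RR=S
t=31: phase=(7,12,7,2) vs β=6 → FL=W FR=W RL=W RR=S


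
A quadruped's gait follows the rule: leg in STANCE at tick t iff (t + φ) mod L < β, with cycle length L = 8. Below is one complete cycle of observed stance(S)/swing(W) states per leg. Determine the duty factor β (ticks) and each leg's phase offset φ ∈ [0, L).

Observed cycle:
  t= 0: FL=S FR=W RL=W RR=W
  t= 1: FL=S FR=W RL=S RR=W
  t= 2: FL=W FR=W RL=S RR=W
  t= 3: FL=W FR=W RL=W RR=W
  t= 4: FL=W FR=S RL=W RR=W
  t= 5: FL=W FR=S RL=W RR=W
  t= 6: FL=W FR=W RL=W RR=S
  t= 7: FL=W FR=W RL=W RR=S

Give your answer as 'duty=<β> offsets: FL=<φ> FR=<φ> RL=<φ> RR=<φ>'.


duty=2 offsets: FL=0 FR=4 RL=7 RR=2

duty β = stance ticks per leg = 2
FL: stance ticks = 2; W→S at t=0 → φ=0
FR: stance ticks = 2; W→S at t=4 → φ=4
RL: stance ticks = 2; W→S at t=1 → φ=7
RR: stance ticks = 2; W→S at t=6 → φ=2


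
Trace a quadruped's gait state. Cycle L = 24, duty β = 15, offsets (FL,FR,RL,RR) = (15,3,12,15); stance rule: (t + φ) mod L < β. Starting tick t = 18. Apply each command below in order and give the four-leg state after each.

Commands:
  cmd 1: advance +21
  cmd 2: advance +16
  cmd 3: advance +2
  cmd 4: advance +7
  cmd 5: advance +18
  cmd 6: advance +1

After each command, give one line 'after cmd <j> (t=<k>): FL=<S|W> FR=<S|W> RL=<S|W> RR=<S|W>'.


after cmd 1 (t=39): FL=S FR=W RL=S RR=S
after cmd 2 (t=55): FL=W FR=S RL=W RR=W
after cmd 3 (t=57): FL=S FR=S RL=W RR=S
after cmd 4 (t=64): FL=S FR=W RL=S RR=S
after cmd 5 (t=82): FL=S FR=S RL=W RR=S
after cmd 6 (t=83): FL=S FR=S RL=W RR=S

start t=18: FL=S FR=W RL=S RR=S
cmd 1: advance +21 → t=39, phase=(6,18,3,6) → FL=S FR=W RL=S RR=S
cmd 2: advance +16 → t=55, phase=(22,10,19,22) → FL=W FR=S RL=W RR=W
cmd 3: advance +2 → t=57, phase=(0,12,21,0) → FL=S FR=S RL=W RR=S
cmd 4: advance +7 → t=64, phase=(7,19,4,7) → FL=S FR=W RL=S RR=S
cmd 5: advance +18 → t=82, phase=(1,13,22,1) → FL=S FR=S RL=W RR=S
cmd 6: advance +1 → t=83, phase=(2,14,23,2) → FL=S FR=S RL=W RR=S


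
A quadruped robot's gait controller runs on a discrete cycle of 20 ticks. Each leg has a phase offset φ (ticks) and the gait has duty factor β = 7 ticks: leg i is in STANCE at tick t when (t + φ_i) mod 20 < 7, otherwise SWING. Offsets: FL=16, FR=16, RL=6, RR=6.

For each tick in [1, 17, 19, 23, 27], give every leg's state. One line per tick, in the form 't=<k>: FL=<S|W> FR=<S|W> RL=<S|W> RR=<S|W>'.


t=1: FL=W FR=W RL=W RR=W
t=17: FL=W FR=W RL=S RR=S
t=19: FL=W FR=W RL=S RR=S
t=23: FL=W FR=W RL=W RR=W
t=27: FL=S FR=S RL=W RR=W

t=1: phase=(17,17,7,7) vs β=7 → FL=W FR=W RL=W RR=W
t=17: phase=(13,13,3,3) vs β=7 → FL=W FR=W RL=S RR=S
t=19: phase=(15,15,5,5) vs β=7 → FL=W FR=W RL=S RR=S
t=23: phase=(19,19,9,9) vs β=7 → FL=W FR=W RL=W RR=W
t=27: phase=(3,3,13,13) vs β=7 → FL=S FR=S RL=W RR=W


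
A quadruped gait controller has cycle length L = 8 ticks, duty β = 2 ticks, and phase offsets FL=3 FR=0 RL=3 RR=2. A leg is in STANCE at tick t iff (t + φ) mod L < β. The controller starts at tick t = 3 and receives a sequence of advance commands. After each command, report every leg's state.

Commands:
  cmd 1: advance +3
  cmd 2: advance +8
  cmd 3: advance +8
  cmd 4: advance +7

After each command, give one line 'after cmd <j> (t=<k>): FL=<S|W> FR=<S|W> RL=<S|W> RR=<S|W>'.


start t=3: FL=W FR=W RL=W RR=W
cmd 1: advance +3 → t=6, phase=(1,6,1,0) → FL=S FR=W RL=S RR=S
cmd 2: advance +8 → t=14, phase=(1,6,1,0) → FL=S FR=W RL=S RR=S
cmd 3: advance +8 → t=22, phase=(1,6,1,0) → FL=S FR=W RL=S RR=S
cmd 4: advance +7 → t=29, phase=(0,5,0,7) → FL=S FR=W RL=S RR=W

after cmd 1 (t=6): FL=S FR=W RL=S RR=S
after cmd 2 (t=14): FL=S FR=W RL=S RR=S
after cmd 3 (t=22): FL=S FR=W RL=S RR=S
after cmd 4 (t=29): FL=S FR=W RL=S RR=W
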